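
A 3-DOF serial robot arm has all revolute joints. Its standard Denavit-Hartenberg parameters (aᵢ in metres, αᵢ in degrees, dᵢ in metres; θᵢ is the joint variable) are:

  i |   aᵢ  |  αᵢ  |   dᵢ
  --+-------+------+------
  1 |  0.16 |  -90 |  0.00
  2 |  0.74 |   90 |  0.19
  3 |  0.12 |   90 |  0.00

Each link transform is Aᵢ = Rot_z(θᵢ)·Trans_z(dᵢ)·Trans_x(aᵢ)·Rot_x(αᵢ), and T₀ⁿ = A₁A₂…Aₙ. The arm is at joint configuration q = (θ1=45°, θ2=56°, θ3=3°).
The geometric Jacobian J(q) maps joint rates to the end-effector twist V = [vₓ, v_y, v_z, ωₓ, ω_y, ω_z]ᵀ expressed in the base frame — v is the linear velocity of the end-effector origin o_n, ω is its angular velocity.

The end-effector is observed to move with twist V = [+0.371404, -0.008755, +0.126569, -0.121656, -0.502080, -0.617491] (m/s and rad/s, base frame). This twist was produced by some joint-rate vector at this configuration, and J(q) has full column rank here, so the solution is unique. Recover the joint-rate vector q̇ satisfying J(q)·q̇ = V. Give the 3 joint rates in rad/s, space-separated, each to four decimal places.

-0.3200 -0.2690 -0.5320

o_n = [0.3143, 0.5919, -0.7128]
J₁: ẑ×o_n = [-0.5919, 0.3143, 0.0000], ω = ẑ
J2: z=[-0.7071, 0.7071, 0.0000] o=[0.1131, 0.1131, 0.0000] → [-0.5041, -0.5041, -0.4808, -0.7071, 0.7071, 0.0000]
J3: z=[0.5862, 0.5862, 0.5592] o=[0.2714, 0.5401, -0.6135] → [-0.0872, 0.0823, 0.0052, 0.5862, 0.5862, 0.5592]
q̇ = J⁺·V = [-0.3200, -0.2690, -0.5320]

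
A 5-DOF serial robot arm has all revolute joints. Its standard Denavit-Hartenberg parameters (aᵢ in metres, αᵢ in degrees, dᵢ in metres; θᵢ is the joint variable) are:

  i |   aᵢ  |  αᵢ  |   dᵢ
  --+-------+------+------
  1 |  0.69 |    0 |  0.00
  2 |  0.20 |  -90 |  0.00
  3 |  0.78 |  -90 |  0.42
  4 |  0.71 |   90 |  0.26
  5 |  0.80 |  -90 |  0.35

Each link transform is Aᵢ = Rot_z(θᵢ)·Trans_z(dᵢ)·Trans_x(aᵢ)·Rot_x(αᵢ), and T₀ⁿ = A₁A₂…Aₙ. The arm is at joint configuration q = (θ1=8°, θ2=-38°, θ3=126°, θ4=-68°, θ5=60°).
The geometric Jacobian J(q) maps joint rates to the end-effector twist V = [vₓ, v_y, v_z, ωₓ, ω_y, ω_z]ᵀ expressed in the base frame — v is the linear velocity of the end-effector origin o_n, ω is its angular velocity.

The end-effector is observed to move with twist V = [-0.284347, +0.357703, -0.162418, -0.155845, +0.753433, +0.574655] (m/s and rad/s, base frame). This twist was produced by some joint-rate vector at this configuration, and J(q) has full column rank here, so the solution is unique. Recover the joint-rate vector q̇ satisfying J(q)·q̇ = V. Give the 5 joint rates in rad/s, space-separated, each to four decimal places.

0.3660 -0.6880 0.4030 0.9410 0.4580

o_n = [0.5355, 2.0061, -0.1448]
J₁: ẑ×o_n = [-2.0061, 0.5355, 0.0000], ω = ẑ
J2: z=[0.0000, 0.0000, 1.0000] o=[0.6833, 0.0960, 0.0000] → [-1.9101, -0.1477, 0.0000, 0.0000, 0.0000, 1.0000]
J3: z=[0.5000, 0.8660, 0.0000] o=[0.8565, -0.0040, 0.0000] → [-0.1254, 0.0724, 1.2830, 0.5000, 0.8660, 0.0000]
J4: z=[-0.7006, 0.4045, 0.5878] o=[0.6694, 0.5890, -0.6310] → [-0.6363, 0.2619, -0.9387, -0.7006, 0.4045, 0.5878]
J5: z=[0.6593, 0.0519, 0.7501] o=[0.6810, 1.3424, -0.6934] → [-0.4693, -0.4708, 0.4451, 0.6593, 0.0519, 0.7501]
q̇ = J⁺·V = [0.3660, -0.6880, 0.4030, 0.9410, 0.4580]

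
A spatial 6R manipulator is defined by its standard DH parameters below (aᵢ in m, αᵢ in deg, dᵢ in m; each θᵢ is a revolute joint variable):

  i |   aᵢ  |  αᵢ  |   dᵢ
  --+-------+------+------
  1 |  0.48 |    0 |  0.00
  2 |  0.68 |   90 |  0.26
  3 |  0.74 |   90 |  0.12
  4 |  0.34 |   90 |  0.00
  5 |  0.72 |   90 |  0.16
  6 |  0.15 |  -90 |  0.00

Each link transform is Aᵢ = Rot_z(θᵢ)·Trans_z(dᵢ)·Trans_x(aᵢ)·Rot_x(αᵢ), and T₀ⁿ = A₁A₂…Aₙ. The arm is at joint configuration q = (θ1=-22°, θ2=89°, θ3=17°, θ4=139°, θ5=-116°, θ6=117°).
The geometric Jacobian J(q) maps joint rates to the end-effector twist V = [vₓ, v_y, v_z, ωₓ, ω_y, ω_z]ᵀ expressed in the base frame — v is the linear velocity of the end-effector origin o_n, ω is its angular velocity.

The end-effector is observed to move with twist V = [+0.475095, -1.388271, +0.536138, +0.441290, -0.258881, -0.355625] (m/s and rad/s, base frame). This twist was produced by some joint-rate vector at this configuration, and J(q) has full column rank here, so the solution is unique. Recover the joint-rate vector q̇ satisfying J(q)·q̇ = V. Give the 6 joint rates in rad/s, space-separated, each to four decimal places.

-0.6920 -0.1460 0.8190 -0.6090 -0.1840 0.2930

o_n = [1.3242, 0.9260, 1.0810]
J₁: ẑ×o_n = [-0.9260, 1.3242, 0.0000], ω = ẑ
J2: z=[0.0000, 0.0000, 1.0000] o=[0.4450, -0.1798, 0.0000] → [-1.1058, 0.8792, 0.0000, 0.0000, 0.0000, 1.0000]
J3: z=[0.9205, -0.3907, 0.0000] o=[0.7107, 0.4461, 0.2600] → [-0.3208, -0.7558, 0.6815, 0.9205, -0.3907, 0.0000]
J4: z=[0.1142, 0.2691, -0.9563] o=[1.0977, 1.0507, 0.4764] → [0.0436, -0.2857, -0.0752, 0.1142, 0.2691, -0.9563]
J5: z=[0.9399, 0.2826, 0.1918] o=[1.2072, 0.7376, 0.4013] → [0.1560, -0.6164, 0.1440, 0.9399, 0.2826, 0.1918]
J6: z=[-0.2392, 0.9455, -0.2209] o=[1.1820, 0.8993, 1.1205] → [-0.0314, -0.0409, -0.1409, -0.2392, 0.9455, -0.2209]
q̇ = J⁺·V = [-0.6920, -0.1460, 0.8190, -0.6090, -0.1840, 0.2930]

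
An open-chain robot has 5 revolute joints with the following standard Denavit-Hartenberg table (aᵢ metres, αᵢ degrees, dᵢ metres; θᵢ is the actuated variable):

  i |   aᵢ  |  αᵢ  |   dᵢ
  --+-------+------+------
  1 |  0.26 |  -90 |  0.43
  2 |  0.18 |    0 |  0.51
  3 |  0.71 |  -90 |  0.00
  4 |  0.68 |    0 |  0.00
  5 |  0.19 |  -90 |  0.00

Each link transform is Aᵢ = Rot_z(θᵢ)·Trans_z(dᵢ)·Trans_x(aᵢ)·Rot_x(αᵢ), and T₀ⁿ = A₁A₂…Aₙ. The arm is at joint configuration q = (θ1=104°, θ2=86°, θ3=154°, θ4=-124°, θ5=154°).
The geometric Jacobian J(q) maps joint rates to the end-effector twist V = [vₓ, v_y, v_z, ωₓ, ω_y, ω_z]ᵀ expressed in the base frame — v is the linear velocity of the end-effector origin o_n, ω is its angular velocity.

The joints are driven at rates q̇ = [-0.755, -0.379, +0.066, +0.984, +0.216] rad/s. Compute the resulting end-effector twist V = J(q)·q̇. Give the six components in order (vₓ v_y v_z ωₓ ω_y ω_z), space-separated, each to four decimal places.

o_n = [-0.9558, -0.2121, 0.6785]
J₁: ẑ×o_n = [0.2121, -0.9558, 0.0000], ω = ẑ
J2: z=[-0.9703, -0.2419, 0.0000] o=[-0.0629, 0.2523, 0.4300] → [-0.0601, 0.2411, 0.2346, -0.9703, -0.2419, 0.0000]
J3: z=[-0.9703, -0.2419, 0.0000] o=[-0.5608, 0.1411, 0.2504] → [-0.1036, 0.4154, 0.2471, -0.9703, -0.2419, 0.0000]
J4: z=[-0.2095, 0.8403, 0.5000] o=[-0.4749, -0.2034, 0.8653] → [-0.1526, -0.2796, 0.4059, -0.2095, 0.8403, 0.5000]
J5: z=[-0.2095, 0.8403, 0.5000] o=[-1.0679, -0.1553, 0.5360] → [0.1482, 0.0859, -0.0823, -0.2095, 0.8403, 0.5000]
V = J·q̇ = [-0.2624, 0.4011, 0.3091, 0.0523, 1.0841, -0.1550]

-0.2624 0.4011 0.3091 0.0523 1.0841 -0.1550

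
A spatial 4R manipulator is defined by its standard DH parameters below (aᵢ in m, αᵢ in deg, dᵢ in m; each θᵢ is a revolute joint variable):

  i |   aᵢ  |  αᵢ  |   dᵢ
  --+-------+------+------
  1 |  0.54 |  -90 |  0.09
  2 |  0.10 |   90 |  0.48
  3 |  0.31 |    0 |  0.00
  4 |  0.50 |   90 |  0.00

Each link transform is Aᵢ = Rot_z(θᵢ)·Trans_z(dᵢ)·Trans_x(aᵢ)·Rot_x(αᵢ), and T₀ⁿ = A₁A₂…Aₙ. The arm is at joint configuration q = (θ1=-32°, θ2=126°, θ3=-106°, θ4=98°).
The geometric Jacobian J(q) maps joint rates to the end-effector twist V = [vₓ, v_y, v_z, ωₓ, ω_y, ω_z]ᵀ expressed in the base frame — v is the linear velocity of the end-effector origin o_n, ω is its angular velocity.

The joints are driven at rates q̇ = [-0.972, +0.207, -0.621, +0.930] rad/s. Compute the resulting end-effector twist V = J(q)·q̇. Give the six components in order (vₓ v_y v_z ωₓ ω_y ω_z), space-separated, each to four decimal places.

o_n = [0.2635, -0.0321, -0.3223]
J₁: ẑ×o_n = [0.0321, 0.2635, -0.0000], ω = ẑ
J2: z=[0.5299, 0.8480, 0.0000] o=[0.4579, -0.2862, 0.0900] → [-0.3497, 0.2185, 0.2996, 0.5299, 0.8480, 0.0000]
J3: z=[0.6861, -0.4287, -0.5878] o=[0.6625, 0.1521, 0.0091] → [0.0339, 0.4619, -0.2974, 0.6861, -0.4287, -0.5878]
J4: z=[0.6861, -0.4287, -0.5878] o=[0.5471, -0.1273, 0.0782] → [0.2277, 0.4416, -0.0563, 0.6861, -0.4287, -0.5878]
V = J·q̇ = [0.0872, -0.0870, 0.1943, 0.3217, 0.0431, -1.1536]

0.0872 -0.0870 0.1943 0.3217 0.0431 -1.1536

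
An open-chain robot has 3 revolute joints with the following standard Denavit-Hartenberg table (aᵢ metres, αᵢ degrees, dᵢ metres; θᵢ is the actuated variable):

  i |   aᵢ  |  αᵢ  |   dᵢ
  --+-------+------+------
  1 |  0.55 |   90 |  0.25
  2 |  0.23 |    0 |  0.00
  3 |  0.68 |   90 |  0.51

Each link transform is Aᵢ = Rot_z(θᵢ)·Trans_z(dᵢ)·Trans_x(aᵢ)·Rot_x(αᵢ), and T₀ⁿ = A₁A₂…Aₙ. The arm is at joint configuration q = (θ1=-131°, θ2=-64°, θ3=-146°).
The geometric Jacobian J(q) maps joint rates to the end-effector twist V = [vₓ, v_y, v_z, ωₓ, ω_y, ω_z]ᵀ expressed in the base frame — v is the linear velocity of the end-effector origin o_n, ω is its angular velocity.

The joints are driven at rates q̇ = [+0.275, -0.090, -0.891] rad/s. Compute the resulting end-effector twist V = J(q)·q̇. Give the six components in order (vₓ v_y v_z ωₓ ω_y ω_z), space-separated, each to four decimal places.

-0.2858 -0.3547 0.5686 0.7404 -0.6436 0.2750

o_n = [-0.4255, 0.2879, 0.3833]
J₁: ẑ×o_n = [-0.2879, -0.4255, 0.0000], ω = ẑ
J2: z=[-0.7547, 0.6561, 0.0000] o=[-0.3608, -0.4151, 0.2500] → [0.0874, 0.1006, -0.4881, -0.7547, 0.6561, 0.0000]
J3: z=[-0.7547, 0.6561, 0.0000] o=[-0.4270, -0.4912, 0.0433] → [0.2231, 0.2566, -0.5889, -0.7547, 0.6561, 0.0000]
V = J·q̇ = [-0.2858, -0.3547, 0.5686, 0.7404, -0.6436, 0.2750]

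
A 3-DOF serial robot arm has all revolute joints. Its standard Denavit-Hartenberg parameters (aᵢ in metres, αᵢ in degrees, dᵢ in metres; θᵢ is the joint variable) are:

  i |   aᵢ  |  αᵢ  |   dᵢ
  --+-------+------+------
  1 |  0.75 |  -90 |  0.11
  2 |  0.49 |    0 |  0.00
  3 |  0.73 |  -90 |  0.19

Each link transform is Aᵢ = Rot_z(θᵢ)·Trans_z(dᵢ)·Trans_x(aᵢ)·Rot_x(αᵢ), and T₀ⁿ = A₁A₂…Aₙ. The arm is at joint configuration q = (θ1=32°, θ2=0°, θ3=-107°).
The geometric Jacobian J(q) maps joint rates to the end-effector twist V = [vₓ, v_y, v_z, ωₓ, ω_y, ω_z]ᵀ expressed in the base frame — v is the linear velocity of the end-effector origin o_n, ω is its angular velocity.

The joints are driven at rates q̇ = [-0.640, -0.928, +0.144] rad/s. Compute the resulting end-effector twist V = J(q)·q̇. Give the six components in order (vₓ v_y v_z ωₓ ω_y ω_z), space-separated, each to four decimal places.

o_n = [0.7699, 0.7051, 0.8081]
J₁: ẑ×o_n = [-0.7051, 0.7699, 0.0000], ω = ẑ
J2: z=[-0.5299, 0.8480, 0.0000] o=[0.6360, 0.3974, 0.1100] → [0.5920, 0.3699, -0.2766, -0.5299, 0.8480, 0.0000]
J3: z=[-0.5299, 0.8480, 0.0000] o=[1.0516, 0.6571, 0.1100] → [0.5920, 0.3699, 0.2134, -0.5299, 0.8480, 0.0000]
V = J·q̇ = [-0.0129, -0.7828, 0.2874, 0.4155, -0.6649, -0.6400]

-0.0129 -0.7828 0.2874 0.4155 -0.6649 -0.6400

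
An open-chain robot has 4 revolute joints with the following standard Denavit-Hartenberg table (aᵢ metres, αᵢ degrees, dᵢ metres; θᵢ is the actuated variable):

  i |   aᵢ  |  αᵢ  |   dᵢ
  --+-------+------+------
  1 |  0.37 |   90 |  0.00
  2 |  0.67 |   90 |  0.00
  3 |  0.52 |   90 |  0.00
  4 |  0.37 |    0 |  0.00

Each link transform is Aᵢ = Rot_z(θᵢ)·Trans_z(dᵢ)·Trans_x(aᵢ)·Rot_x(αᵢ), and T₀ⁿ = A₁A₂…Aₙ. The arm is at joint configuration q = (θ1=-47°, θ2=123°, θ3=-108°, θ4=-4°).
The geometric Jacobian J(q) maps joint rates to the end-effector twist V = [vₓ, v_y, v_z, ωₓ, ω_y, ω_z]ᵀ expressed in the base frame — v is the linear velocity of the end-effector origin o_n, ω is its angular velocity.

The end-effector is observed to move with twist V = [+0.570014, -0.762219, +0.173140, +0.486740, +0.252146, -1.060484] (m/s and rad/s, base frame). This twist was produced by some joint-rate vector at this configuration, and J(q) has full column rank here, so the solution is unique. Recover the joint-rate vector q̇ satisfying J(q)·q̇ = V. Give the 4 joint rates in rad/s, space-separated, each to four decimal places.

o_n = [0.7092, 0.4794, 0.3174]
J₁: ẑ×o_n = [-0.4794, 0.7092, 0.0000], ω = ẑ
J2: z=[-0.7314, -0.6820, 0.0000] o=[0.2523, -0.2706, 0.0000] → [-0.2165, 0.2322, -0.2369, -0.7314, -0.6820, 0.0000]
J3: z=[0.5720, -0.6134, 0.5446] o=[0.0035, -0.0037, 0.5619] → [-0.1131, 0.5242, 0.7092, 0.5720, -0.6134, 0.5446]
J4: z=[0.1273, -0.5896, -0.7976] o=[0.4248, 0.2696, 0.4271] → [0.2320, -0.2128, 0.1943, 0.1273, -0.5896, -0.7976]
q̇ = J⁺·V = [-0.6460, -0.6670, -0.1020, 0.4500]

-0.6460 -0.6670 -0.1020 0.4500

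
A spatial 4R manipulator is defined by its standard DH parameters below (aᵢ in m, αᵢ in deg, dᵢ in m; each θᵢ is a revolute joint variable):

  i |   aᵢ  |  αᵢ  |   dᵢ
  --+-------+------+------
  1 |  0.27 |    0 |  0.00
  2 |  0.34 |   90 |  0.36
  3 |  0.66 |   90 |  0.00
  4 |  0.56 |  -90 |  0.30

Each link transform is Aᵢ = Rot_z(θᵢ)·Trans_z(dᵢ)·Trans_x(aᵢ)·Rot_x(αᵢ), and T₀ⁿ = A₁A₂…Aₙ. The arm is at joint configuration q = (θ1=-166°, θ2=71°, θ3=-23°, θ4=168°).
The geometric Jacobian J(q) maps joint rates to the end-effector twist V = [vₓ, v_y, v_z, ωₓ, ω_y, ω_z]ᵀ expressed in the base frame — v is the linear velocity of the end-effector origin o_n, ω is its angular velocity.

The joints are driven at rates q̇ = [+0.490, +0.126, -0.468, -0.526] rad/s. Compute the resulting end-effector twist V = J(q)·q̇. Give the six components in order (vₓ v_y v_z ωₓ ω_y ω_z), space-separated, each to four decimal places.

-0.0530 -0.0992 -0.0174 0.4483 -0.2455 1.1002

o_n = [-0.4064, -0.3800, 0.0400]
J₁: ẑ×o_n = [0.3800, -0.4064, 0.0000], ω = ẑ
J2: z=[0.0000, 0.0000, 1.0000] o=[-0.2620, -0.0653, 0.0000] → [0.3147, -0.1444, 0.0000, 0.0000, 0.0000, 1.0000]
J3: z=[-0.9962, 0.0872, 0.0000] o=[-0.2916, -0.4040, 0.3600] → [-0.0279, -0.3188, -0.0139, -0.9962, 0.0872, 0.0000]
J4: z=[0.0341, 0.3892, -0.9205] o=[-0.3446, -1.0092, 0.1021] → [0.5550, 0.0590, 0.0455, 0.0341, 0.3892, -0.9205]
V = J·q̇ = [-0.0530, -0.0992, -0.0174, 0.4483, -0.2455, 1.1002]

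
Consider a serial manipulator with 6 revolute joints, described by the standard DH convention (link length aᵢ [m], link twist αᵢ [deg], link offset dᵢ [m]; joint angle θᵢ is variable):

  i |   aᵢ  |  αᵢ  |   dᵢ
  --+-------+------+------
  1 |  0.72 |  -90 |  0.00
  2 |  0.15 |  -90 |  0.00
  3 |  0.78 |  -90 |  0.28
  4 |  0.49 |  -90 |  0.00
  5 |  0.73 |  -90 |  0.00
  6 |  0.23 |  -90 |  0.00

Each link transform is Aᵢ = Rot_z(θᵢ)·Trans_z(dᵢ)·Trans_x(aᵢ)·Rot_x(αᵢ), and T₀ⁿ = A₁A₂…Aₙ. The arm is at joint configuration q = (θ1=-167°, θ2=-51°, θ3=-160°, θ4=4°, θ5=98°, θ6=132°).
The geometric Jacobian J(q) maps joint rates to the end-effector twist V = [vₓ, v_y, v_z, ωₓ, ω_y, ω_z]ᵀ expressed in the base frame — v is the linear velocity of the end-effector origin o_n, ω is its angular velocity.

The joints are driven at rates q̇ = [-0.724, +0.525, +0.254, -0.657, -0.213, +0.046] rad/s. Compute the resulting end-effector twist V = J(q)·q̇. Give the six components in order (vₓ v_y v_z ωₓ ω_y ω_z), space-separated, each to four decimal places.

0.5567 0.0124 0.0033 -0.2586 0.0397 -1.1702

o_n = [-0.3297, 0.0526, -1.1775]
J₁: ẑ×o_n = [-0.0526, -0.3297, 0.0000], ω = ẑ
J2: z=[0.2250, -0.9744, 0.0000] o=[-0.7015, -0.1620, 0.0000] → [1.1473, 0.2649, 0.4106, 0.2250, -0.9744, 0.0000]
J3: z=[-0.7572, -0.1748, -0.6293] o=[-0.7935, -0.1832, 0.1166] → [0.3746, -1.2718, -0.0975, -0.7572, -0.1748, -0.6293]
J4: z=[0.0017, -0.9640, 0.2658] o=[-0.4961, -0.3883, -0.6293] → [0.4113, 0.0451, 0.1611, 0.0017, -0.9640, 0.2658]
J5: z=[0.7098, 0.1884, 0.6787] o=[-0.1509, -0.4802, -0.9647] → [-0.4017, 0.0297, 0.4119, 0.7098, 0.1884, 0.6787]
J6: z=[-0.6973, 0.0516, 0.7149] o=[-0.2237, 0.2357, -1.0873] → [0.1263, -0.1386, 0.1332, -0.6973, 0.0516, 0.7149]
V = J·q̇ = [0.5567, 0.0124, 0.0033, -0.2586, 0.0397, -1.1702]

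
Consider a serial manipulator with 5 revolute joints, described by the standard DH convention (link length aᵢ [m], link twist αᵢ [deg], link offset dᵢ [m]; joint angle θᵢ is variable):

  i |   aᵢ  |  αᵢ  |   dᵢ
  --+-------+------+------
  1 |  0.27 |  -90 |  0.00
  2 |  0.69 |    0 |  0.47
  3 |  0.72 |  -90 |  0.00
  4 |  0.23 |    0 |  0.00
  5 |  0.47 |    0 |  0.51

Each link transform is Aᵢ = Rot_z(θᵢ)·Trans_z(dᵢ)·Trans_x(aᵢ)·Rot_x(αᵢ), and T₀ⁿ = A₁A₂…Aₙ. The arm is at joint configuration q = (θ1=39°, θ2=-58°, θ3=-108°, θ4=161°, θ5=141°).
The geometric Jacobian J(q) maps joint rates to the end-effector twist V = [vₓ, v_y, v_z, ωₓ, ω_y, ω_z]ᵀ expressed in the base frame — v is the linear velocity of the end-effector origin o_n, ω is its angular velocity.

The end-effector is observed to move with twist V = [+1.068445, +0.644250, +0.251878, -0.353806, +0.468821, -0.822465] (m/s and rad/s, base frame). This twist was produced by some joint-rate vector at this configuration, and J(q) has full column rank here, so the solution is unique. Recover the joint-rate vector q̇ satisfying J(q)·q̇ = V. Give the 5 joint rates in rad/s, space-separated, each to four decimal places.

-0.9030 0.3340 0.2530 -0.5710 0.6540

o_n = [-0.4764, 0.6355, 1.2618]
J₁: ẑ×o_n = [-0.6355, -0.4764, 0.0000], ω = ẑ
J2: z=[-0.6293, 0.7771, 0.0000] o=[0.2098, 0.1699, 0.0000] → [0.9806, 0.7941, 0.2402, -0.6293, 0.7771, 0.0000]
J3: z=[-0.6293, 0.7771, 0.0000] o=[0.1982, 0.7653, 0.5852] → [0.5259, 0.4258, 0.6059, -0.6293, 0.7771, 0.0000]
J4: z=[0.1880, 0.1522, 0.9703] o=[-0.3447, 0.3256, 0.7593] → [-0.2242, -0.2222, 0.0783, 0.1880, 0.1522, 0.9703]
J5: z=[0.1880, 0.1522, 0.9703] o=[-0.1336, 0.4002, 0.7067] → [-0.1438, -0.4369, 0.0964, 0.1880, 0.1522, 0.9703]
q̇ = J⁺·V = [-0.9030, 0.3340, 0.2530, -0.5710, 0.6540]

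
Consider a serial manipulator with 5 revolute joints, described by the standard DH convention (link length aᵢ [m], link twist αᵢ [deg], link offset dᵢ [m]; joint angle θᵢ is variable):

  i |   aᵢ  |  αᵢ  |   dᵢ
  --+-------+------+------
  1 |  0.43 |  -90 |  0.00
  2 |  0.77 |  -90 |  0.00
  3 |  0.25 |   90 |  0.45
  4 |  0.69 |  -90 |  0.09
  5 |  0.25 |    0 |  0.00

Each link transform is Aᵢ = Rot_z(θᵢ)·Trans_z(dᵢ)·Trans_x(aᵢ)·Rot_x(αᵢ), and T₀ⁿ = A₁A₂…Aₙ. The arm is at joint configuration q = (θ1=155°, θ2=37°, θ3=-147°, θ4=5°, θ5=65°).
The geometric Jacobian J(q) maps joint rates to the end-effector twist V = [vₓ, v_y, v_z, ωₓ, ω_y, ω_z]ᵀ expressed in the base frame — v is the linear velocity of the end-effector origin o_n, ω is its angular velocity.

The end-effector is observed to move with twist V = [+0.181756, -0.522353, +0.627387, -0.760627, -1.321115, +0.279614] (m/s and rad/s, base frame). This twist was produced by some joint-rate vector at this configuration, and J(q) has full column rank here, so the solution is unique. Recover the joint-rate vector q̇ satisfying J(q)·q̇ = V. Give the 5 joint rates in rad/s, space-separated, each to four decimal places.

0.6920 0.9550 0.3780 -0.6650 -0.1280

o_n = [-0.3731, -0.5790, -0.3967]
J₁: ẑ×o_n = [0.5790, -0.3731, 0.0000], ω = ẑ
J2: z=[-0.4226, -0.9063, 0.0000] o=[-0.3897, 0.1817, 0.0000] → [0.3595, -0.1676, 0.3365, -0.4226, -0.9063, 0.0000]
J3: z=[0.5454, -0.2543, -0.7986] o=[-0.9470, 0.4416, -0.4634] → [-0.8320, -0.4948, -0.4107, 0.5454, -0.2543, -0.7986]
J4: z=[0.7487, 0.5763, 0.3278] o=[-0.6074, 0.1330, -0.6966] → [0.4062, -0.1477, -0.6680, 0.7487, 0.5763, 0.3278]
J5: z=[0.5105, -0.1857, -0.8396] o=[-0.2482, -0.3643, -0.3682] → [-0.1749, 0.1194, -0.1328, 0.5105, -0.1857, -0.8396]
q̇ = J⁺·V = [0.6920, 0.9550, 0.3780, -0.6650, -0.1280]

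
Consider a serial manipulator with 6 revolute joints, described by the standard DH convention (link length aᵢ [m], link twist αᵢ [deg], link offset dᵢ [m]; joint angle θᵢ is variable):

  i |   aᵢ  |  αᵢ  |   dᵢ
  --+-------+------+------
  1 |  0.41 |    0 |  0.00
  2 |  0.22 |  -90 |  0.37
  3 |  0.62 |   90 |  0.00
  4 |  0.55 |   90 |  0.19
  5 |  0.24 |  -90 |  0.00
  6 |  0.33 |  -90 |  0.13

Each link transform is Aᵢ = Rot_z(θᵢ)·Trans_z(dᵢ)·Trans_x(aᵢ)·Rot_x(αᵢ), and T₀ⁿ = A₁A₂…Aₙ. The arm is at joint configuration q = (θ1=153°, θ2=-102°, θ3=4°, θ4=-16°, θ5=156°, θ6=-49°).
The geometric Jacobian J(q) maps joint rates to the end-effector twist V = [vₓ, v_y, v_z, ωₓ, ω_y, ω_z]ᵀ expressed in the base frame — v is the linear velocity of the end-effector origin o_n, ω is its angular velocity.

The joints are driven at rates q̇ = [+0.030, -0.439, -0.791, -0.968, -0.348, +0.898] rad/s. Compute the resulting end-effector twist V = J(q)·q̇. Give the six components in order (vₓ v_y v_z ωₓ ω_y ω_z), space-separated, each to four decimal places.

-0.3049 -0.5791 0.7899 0.0378 -0.5187 -2.1752

o_n = [0.3821, 0.6936, 0.5825]
J₁: ẑ×o_n = [-0.6936, 0.3821, 0.0000], ω = ẑ
J2: z=[0.0000, 0.0000, 1.0000] o=[-0.3653, 0.1861, 0.0000] → [-0.5075, 0.7474, 0.0000, 0.0000, 0.0000, 1.0000]
J3: z=[-0.7771, 0.6293, 0.0000] o=[-0.2269, 0.3571, 0.3700] → [0.1337, 0.1651, -0.6447, -0.7771, 0.6293, 0.0000]
J4: z=[0.0439, 0.0542, 0.9976] o=[0.1624, 0.8378, 0.3268] → [0.1577, 0.2080, -0.0182, 0.0439, 0.0542, 0.9976]
J5: z=[0.5740, -0.8186, 0.0192] o=[0.6204, 1.1625, 0.4794] → [-0.0753, -0.0637, -0.4643, 0.5740, -0.8186, 0.0192]
J6: z=[-0.3727, -0.2821, -0.8840] o=[0.4454, 1.0425, 0.5915] → [-0.3059, 0.0526, 0.1121, -0.3727, -0.2821, -0.8840]
V = J·q̇ = [-0.3049, -0.5791, 0.7899, 0.0378, -0.5187, -2.1752]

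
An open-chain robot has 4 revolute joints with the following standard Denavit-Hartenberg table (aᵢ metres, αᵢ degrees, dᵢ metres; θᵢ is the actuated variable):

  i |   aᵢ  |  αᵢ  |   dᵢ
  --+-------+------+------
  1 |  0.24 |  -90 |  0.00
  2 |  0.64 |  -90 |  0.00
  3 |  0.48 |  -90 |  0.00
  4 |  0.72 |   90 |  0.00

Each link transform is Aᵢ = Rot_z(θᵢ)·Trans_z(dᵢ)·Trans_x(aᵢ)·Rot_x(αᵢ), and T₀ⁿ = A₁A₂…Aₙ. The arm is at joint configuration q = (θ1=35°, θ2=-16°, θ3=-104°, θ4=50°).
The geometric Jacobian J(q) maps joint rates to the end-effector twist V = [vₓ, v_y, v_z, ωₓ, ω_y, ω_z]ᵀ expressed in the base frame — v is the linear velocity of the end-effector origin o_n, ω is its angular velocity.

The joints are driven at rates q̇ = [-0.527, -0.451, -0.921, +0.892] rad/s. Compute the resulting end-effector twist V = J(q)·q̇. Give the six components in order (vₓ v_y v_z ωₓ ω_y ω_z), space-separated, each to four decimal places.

o_n = [-0.1283, 1.0269, 0.6437]
J₁: ẑ×o_n = [-1.0269, -0.1283, 0.0000], ω = ẑ
J2: z=[-0.5736, 0.8192, 0.0000] o=[0.1966, 0.1377, 0.0000] → [0.5273, 0.3692, -0.2439, -0.5736, 0.8192, 0.0000]
J3: z=[0.2258, 0.1581, -0.9613] o=[0.7005, 0.4905, 0.1764] → [0.5895, 0.6912, 0.2522, 0.2258, 0.1581, -0.9613]
J4: z=[0.6253, 0.7332, 0.2674] o=[0.3420, 0.8080, 0.1444] → [0.3075, -0.4380, 0.4817, 0.6253, 0.7332, 0.2674]
V = J·q̇ = [0.0348, -1.1262, 0.3074, 0.6085, 0.1389, 0.5969]

0.0348 -1.1262 0.3074 0.6085 0.1389 0.5969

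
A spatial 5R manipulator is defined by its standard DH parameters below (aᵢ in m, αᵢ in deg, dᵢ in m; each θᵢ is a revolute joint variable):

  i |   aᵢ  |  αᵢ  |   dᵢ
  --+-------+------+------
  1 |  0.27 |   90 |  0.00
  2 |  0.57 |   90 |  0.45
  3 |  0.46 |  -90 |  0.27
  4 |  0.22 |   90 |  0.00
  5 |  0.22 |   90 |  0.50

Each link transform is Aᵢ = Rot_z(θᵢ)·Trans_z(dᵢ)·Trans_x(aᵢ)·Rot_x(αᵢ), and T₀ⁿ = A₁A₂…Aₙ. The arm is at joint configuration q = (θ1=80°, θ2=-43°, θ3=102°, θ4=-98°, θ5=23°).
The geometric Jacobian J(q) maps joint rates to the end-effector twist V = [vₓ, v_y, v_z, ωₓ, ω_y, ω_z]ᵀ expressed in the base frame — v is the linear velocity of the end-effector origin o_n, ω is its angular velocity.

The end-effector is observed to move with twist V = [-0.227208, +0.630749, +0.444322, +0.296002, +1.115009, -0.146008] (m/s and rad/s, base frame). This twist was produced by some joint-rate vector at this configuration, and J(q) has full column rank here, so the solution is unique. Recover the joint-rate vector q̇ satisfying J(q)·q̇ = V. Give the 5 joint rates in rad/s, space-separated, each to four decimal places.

o_n = [0.3729, 0.1552, -0.7973]
J₁: ẑ×o_n = [-0.1552, 0.3729, 0.0000], ω = ẑ
J2: z=[0.9848, -0.1736, 0.0000] o=[0.0469, 0.2659, 0.0000] → [0.1384, 0.7852, -0.0524, 0.9848, -0.1736, 0.0000]
J3: z=[-0.1184, -0.6716, -0.7314] o=[0.5624, 0.5983, -0.3887] → [-0.0496, 0.0903, -0.0749, -0.1184, -0.6716, -0.7314]
J4: z=[-0.3290, -0.6684, 0.6671] o=[0.9614, 0.2699, -0.5210] → [0.2612, -0.4835, -0.3557, -0.3290, -0.6684, 0.6671]
J5: z=[-0.9113, 0.4100, -0.0386] o=[0.9069, 0.1334, -0.6847] → [-0.0453, -0.0820, 0.1990, -0.9113, 0.4100, -0.0386]
q̇ = J⁺·V = [0.1210, 0.2490, -0.5380, -0.9690, 0.3640]

0.1210 0.2490 -0.5380 -0.9690 0.3640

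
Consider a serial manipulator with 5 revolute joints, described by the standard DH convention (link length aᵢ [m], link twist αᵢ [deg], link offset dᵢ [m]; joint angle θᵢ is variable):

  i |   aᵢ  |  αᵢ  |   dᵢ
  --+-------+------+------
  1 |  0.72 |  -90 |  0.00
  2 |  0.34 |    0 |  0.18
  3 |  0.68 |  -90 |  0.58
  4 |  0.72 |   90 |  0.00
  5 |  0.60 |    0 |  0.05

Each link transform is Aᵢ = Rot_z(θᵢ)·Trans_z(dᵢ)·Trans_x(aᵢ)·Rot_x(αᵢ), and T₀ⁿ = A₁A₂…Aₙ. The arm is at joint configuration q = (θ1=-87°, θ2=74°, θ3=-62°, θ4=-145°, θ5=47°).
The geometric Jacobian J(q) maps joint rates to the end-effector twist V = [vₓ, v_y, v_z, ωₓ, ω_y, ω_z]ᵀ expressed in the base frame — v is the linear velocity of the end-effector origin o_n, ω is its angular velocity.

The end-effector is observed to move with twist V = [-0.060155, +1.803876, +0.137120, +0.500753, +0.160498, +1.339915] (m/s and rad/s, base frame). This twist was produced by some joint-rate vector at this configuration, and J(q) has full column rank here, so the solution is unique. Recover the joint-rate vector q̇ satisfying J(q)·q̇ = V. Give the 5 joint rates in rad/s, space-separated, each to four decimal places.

o_n = [1.3887, -0.3826, -0.6992]
J₁: ẑ×o_n = [0.3826, 1.3887, -0.0000], ω = ẑ
J2: z=[0.9986, 0.0523, 0.0000] o=[0.0377, -0.7190, 0.0000] → [-0.0366, 0.6982, 0.2652, 0.9986, 0.0523, 0.0000]
J3: z=[0.9986, 0.0523, 0.0000] o=[0.2223, -0.8032, -0.3268] → [-0.0195, 0.3718, 0.3589, 0.9986, 0.0523, 0.0000]
J4: z=[-0.0109, 0.2076, -0.9781] o=[0.8364, -1.4371, -0.4682] → [0.9834, -0.5427, -0.1261, -0.0109, 0.2076, -0.9781]
J5: z=[-0.8474, 0.5174, 0.1193] o=[1.2186, -0.8393, -0.3456] → [-0.2374, -0.2793, -0.4750, -0.8474, 0.5174, 0.1193]
q̇ = J⁺·V = [0.9720, 0.2320, 0.5730, -0.3320, 0.3620]

0.9720 0.2320 0.5730 -0.3320 0.3620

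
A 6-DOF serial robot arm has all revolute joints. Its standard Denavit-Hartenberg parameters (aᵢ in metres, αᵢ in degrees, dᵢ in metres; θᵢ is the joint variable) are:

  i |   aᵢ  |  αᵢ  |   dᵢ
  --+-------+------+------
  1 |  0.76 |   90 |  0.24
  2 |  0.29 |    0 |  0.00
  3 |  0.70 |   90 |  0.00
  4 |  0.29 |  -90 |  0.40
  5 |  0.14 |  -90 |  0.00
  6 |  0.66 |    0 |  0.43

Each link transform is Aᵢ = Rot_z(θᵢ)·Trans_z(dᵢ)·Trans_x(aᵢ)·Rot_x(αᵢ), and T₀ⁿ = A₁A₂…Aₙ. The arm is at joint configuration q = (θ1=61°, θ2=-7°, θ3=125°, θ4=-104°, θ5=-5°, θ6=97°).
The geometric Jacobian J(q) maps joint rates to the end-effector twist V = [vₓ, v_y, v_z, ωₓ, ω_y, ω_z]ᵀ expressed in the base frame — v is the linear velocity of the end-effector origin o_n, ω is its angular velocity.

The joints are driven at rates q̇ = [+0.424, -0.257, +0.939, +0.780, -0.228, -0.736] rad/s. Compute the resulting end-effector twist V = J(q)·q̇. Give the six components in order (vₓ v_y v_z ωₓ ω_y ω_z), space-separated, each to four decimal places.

o_n = [0.3151, 1.0157, 0.1680]
J₁: ẑ×o_n = [-1.0157, 0.3151, 0.0000], ω = ẑ
J2: z=[0.8746, -0.4848, 0.0000] o=[0.3685, 0.6647, 0.2400] → [0.0349, 0.0630, 0.2811, 0.8746, -0.4848, 0.0000]
J3: z=[0.8746, -0.4848, 0.0000] o=[0.5080, 0.9165, 0.2047] → [0.0178, 0.0321, -0.0068, 0.8746, -0.4848, 0.0000]
J4: z=[0.4281, 0.7722, 0.4695] o=[0.3487, 0.6290, 0.8227] → [-0.6871, 0.2645, 0.1915, 0.4281, 0.7722, 0.4695]
J5: z=[-0.4324, -0.2811, 0.8567] o=[0.2898, 1.1032, 0.9486] → [0.2944, -0.3159, 0.0449, -0.4324, -0.2811, 0.8567]
J6: z=[-0.4956, -0.7196, -0.4863] o=[0.1843, 1.1920, 0.9245] → [0.4587, -0.4385, 0.1815, -0.4956, -0.7196, -0.4863]
V = J·q̇ = [-1.3636, 0.7486, -0.0731, 1.3937, 0.8655, 0.9528]

-1.3636 0.7486 -0.0731 1.3937 0.8655 0.9528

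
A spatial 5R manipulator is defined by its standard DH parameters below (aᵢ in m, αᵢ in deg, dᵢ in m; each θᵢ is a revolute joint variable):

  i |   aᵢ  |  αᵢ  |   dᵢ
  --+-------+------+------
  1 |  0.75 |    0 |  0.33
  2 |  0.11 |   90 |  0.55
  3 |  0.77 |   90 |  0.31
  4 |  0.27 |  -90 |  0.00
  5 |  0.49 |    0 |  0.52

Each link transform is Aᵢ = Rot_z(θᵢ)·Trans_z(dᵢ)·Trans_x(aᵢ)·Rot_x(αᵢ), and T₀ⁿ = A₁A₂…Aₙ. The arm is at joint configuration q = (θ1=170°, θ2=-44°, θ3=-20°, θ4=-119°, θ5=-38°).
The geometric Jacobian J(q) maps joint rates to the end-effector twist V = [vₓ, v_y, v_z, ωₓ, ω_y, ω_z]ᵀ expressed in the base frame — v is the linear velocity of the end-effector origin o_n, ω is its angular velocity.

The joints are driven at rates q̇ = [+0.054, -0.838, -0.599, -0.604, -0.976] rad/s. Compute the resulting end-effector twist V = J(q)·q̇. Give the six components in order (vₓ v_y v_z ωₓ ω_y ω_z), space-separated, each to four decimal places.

0.9229 0.1233 -0.6809 0.2483 -0.5558 0.0755

o_n = [-1.6608, 0.5218, 0.2864]
J₁: ẑ×o_n = [-0.5218, -1.6608, 0.0000], ω = ẑ
J2: z=[0.0000, 0.0000, 1.0000] o=[-0.7386, 0.1302, 0.3300] → [-0.3915, -0.9222, 0.0000, 0.0000, 0.0000, 1.0000]
J3: z=[0.8090, 0.5878, 0.0000] o=[-0.8033, 0.2192, 0.8800] → [-0.3489, 0.4802, 0.7488, 0.8090, 0.5878, 0.0000]
J4: z=[0.2010, -0.2767, -0.9397] o=[-0.9778, 0.9868, 0.6166] → [-0.3456, 0.7083, -0.2825, 0.2010, -0.2767, -0.9397]
J5: z=[-0.8753, 0.3799, -0.2991] o=[-1.0965, 0.7485, 0.6614] → [-0.2103, -0.1594, 0.4129, -0.8753, 0.3799, -0.2991]
V = J·q̇ = [0.9229, 0.1233, -0.6809, 0.2483, -0.5558, 0.0755]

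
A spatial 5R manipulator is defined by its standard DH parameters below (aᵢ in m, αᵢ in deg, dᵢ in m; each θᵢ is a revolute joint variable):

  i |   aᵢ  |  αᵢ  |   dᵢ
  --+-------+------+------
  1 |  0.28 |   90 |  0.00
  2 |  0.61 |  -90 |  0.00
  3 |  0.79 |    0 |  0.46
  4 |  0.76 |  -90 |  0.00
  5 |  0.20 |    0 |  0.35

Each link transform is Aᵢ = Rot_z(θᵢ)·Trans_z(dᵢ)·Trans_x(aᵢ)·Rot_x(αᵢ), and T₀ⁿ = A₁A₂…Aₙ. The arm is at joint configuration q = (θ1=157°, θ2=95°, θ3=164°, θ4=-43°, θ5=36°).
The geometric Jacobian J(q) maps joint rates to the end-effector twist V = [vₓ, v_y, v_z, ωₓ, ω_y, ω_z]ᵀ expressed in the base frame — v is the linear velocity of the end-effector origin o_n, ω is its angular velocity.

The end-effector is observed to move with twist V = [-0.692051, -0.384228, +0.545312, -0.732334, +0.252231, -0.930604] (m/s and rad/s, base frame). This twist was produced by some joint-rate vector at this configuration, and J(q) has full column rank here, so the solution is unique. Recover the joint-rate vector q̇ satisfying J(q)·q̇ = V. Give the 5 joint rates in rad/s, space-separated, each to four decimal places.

-0.7960 -0.1750 -0.1000 -0.6580 0.2350

o_n = [-0.3412, -0.7543, -0.9505]
J₁: ẑ×o_n = [0.7543, -0.3412, 0.0000], ω = ẑ
J2: z=[0.3907, 0.9205, 0.0000] o=[-0.2577, 0.1094, 0.0000] → [-0.8749, 0.3714, -0.2606, 0.3907, 0.9205, 0.0000]
J3: z=[0.9170, -0.3892, -0.0872] o=[-0.2088, 0.0886, 0.6077] → [0.5330, 1.4404, -0.8245, 0.9170, -0.3892, -0.0872]
J4: z=[0.9170, -0.3892, -0.0872] o=[0.0670, -0.2650, -0.1889] → [0.2538, 0.7340, -0.6076, 0.9170, -0.3892, -0.0872]
J5: z=[0.1325, 0.5033, -0.8539] o=[-0.2189, -0.8513, -0.5789] → [-0.1041, 0.1537, 0.0744, 0.1325, 0.5033, -0.8539]
q̇ = J⁺·V = [-0.7960, -0.1750, -0.1000, -0.6580, 0.2350]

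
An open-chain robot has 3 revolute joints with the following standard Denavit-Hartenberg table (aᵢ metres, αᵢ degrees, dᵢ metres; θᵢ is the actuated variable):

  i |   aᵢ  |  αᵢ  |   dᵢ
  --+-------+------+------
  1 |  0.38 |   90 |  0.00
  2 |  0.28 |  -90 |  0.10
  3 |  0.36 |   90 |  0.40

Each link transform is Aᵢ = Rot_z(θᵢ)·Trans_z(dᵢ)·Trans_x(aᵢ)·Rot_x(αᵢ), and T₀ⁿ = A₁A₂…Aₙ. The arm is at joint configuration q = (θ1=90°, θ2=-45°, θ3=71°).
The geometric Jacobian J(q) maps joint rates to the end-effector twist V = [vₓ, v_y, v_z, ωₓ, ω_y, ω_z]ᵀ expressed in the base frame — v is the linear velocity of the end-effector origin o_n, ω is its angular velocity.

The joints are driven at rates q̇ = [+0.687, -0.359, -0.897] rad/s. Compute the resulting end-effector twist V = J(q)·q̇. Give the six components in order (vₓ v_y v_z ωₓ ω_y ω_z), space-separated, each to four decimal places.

o_n = [-0.2404, 0.9437, 0.0020]
J₁: ẑ×o_n = [-0.9437, -0.2404, 0.0000], ω = ẑ
J2: z=[1.0000, -0.0000, 0.0000] o=[0.0000, 0.3800, 0.0000] → [-0.0000, -0.0020, 0.5637, 1.0000, -0.0000, 0.0000]
J3: z=[0.0000, 0.7071, 0.7071] o=[0.1000, 0.5780, -0.1980] → [-0.1172, -0.2407, 0.2407, 0.0000, 0.7071, 0.7071]
V = J·q̇ = [-0.5432, 0.0515, -0.4183, -0.3590, -0.6343, 0.0527]

-0.5432 0.0515 -0.4183 -0.3590 -0.6343 0.0527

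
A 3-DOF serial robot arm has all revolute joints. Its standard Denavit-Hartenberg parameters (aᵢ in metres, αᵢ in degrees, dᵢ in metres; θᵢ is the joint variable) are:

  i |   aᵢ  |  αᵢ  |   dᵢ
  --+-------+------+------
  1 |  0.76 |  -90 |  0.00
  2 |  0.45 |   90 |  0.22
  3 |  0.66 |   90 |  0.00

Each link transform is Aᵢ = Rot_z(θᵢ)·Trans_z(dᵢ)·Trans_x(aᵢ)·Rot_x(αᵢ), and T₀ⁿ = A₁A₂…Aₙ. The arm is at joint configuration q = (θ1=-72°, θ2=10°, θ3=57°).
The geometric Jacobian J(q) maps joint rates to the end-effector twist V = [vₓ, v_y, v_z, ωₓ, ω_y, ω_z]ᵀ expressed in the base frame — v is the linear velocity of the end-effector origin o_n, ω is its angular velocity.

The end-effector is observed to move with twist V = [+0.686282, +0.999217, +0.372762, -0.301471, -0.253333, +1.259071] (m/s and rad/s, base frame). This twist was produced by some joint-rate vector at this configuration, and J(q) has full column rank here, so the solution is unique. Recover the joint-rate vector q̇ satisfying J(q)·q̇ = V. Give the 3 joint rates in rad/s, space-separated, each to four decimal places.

0.4210 -0.3650 0.8510

o_n = [1.2169, -1.2419, -0.1406]
J₁: ẑ×o_n = [1.2419, 1.2169, -0.0000], ω = ẑ
J2: z=[0.9511, 0.3090, 0.0000] o=[0.2349, -0.7228, 0.0000] → [-0.0434, 0.1337, -0.7972, 0.9511, 0.3090, 0.0000]
J3: z=[0.0537, -0.1651, 0.9848] o=[0.5810, -1.0763, -0.0781] → [0.1734, 0.6295, 0.0961, 0.0537, -0.1651, 0.9848]
q̇ = J⁺·V = [0.4210, -0.3650, 0.8510]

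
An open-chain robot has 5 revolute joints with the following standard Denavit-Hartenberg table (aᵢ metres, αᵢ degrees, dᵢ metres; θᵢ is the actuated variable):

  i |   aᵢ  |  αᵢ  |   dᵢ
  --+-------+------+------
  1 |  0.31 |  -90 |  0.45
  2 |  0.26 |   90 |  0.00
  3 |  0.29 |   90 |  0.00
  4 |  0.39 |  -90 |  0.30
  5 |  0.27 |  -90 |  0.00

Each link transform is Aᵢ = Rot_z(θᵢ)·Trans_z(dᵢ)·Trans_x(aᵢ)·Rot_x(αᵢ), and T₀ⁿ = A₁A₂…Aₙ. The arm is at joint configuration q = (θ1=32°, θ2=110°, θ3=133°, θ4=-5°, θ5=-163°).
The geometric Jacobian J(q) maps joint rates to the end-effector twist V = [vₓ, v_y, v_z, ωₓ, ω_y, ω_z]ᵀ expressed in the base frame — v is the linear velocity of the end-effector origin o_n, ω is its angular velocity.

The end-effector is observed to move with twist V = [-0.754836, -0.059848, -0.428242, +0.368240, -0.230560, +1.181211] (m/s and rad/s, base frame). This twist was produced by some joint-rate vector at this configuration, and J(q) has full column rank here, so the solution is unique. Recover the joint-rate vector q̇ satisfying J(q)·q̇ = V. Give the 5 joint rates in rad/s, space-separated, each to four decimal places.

o_n = [-0.1189, 0.5937, 0.2192]
J₁: ẑ×o_n = [-0.5937, -0.1189, 0.0000], ω = ẑ
J2: z=[-0.5299, 0.8480, 0.0000] o=[0.2629, 0.1643, 0.4500] → [-0.1957, -0.1223, 0.0962, -0.5299, 0.8480, 0.0000]
J3: z=[0.7969, 0.4980, -0.3420] o=[0.1875, 0.1172, 0.2057] → [0.1697, 0.0940, 0.5324, 0.7969, 0.4980, -0.3420]
J4: z=[-0.5735, 0.4458, -0.6872] o=[0.1325, 0.3329, 0.3915] → [0.1025, 0.0739, -0.0375, -0.5735, 0.4458, -0.6872]
J5: z=[0.7773, 0.5609, -0.2849] o=[-0.1404, 0.7387, 0.4460] → [-0.1685, 0.1702, -0.1247, 0.7773, 0.5609, -0.2849]
q̇ = J⁺·V = [0.8410, -0.1170, -0.6490, -0.4680, 0.7140]

0.8410 -0.1170 -0.6490 -0.4680 0.7140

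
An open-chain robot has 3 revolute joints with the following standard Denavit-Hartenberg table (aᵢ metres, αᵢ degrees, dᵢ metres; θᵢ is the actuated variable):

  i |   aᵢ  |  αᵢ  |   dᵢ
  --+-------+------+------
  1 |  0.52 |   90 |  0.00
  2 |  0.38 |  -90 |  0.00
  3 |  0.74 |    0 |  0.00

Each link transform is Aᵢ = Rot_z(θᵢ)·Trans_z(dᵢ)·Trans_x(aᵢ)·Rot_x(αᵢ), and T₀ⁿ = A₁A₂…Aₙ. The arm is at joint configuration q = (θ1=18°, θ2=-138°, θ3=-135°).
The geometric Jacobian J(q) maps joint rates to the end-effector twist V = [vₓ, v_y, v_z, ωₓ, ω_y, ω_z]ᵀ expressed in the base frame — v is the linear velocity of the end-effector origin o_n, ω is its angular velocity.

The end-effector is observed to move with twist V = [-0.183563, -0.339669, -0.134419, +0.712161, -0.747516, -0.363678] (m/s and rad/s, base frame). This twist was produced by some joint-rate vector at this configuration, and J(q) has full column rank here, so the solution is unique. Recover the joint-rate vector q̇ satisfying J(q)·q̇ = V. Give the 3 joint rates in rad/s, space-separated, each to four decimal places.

o_n = [0.7575, -0.3041, 0.0959]
J₁: ẑ×o_n = [0.3041, 0.7575, -0.0000], ω = ẑ
J2: z=[0.3090, -0.9511, 0.0000] o=[0.4945, 0.1607, 0.0000] → [-0.0912, -0.0296, 0.1065, 0.3090, -0.9511, 0.0000]
J3: z=[0.6364, 0.2068, -0.7431] o=[0.2260, 0.0734, -0.2543] → [-0.2081, -0.6178, -0.3501, 0.6364, 0.2068, -0.7431]
q̇ = J⁺·V = [0.1320, 0.9310, 0.6670]

0.1320 0.9310 0.6670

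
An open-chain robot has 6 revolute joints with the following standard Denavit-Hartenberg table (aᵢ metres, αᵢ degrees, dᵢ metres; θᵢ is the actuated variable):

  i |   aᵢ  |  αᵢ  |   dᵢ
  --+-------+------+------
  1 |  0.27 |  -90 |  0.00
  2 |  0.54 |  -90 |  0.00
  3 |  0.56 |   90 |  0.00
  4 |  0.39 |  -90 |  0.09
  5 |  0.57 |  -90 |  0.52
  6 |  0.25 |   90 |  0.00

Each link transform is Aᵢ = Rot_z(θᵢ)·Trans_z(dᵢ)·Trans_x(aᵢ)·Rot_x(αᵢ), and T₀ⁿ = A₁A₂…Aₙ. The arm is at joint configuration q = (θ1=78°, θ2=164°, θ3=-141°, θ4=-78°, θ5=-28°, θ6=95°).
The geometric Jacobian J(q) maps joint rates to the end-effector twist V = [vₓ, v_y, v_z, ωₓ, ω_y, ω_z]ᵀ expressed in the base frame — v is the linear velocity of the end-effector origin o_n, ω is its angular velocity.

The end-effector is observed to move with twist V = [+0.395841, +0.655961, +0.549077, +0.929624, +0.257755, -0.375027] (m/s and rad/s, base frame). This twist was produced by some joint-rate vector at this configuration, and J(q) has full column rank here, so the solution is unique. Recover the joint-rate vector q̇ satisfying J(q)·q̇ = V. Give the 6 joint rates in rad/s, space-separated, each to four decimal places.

-0.4840 -0.4160 -0.0920 0.5250 0.0930 -0.1190

o_n = [-0.1616, 0.9885, -0.6406]
J₁: ẑ×o_n = [-0.9885, -0.1616, 0.0000], ω = ẑ
J2: z=[-0.9781, 0.2079, 0.0000] o=[0.0561, 0.2641, 0.0000] → [-0.1332, -0.6266, -0.6633, -0.9781, 0.2079, 0.0000]
J3: z=[-0.0573, -0.2696, 0.9613] o=[-0.0518, -0.2436, -0.1488] → [-1.0518, -0.1338, -0.1002, -0.0573, -0.2696, 0.9613]
J4: z=[0.8859, 0.4301, 0.1735] o=[-0.3095, 0.2388, -0.0289] → [-0.3932, 0.5676, 0.6005, 0.8859, 0.4301, 0.1735]
J5: z=[-0.4621, 0.7867, 0.4094] o=[-0.2453, 0.4503, -0.3626] → [-0.4390, -0.0942, -0.3145, -0.4621, 0.7867, 0.4094]
J6: z=[-0.8008, -0.1719, -0.5737] o=[-0.2684, 1.1973, -0.5541] → [-0.1049, -0.1305, 0.1856, -0.8008, -0.1719, -0.5737]
q̇ = J⁺·V = [-0.4840, -0.4160, -0.0920, 0.5250, 0.0930, -0.1190]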